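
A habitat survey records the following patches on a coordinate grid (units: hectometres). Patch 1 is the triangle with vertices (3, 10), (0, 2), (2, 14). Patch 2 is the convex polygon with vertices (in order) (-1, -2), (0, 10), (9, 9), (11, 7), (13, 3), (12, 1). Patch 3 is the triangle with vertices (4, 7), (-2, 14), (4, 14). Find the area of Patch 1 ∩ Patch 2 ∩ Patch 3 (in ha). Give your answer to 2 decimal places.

The intersection is the polygon with vertices (2.88,9.68), (2.522,8.725), (1.579,9.825).
By the shoelace formula its area is 0.65.

0.65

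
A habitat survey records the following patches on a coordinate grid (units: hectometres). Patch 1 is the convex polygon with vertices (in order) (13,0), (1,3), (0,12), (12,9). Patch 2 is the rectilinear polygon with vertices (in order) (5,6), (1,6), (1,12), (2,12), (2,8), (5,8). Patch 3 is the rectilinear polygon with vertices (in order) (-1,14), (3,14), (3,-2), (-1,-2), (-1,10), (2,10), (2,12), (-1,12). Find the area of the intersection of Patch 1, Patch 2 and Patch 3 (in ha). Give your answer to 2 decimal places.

6.00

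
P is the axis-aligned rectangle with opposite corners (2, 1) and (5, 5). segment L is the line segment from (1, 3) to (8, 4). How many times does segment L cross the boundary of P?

The segment meets the boundary at (5,3.571), (2,3.143).

2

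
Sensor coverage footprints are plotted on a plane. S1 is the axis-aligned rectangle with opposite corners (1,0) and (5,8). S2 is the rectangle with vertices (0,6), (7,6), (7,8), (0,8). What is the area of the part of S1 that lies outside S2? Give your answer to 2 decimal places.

24.00

|S1∩S2|: x∈[1,5], y∈[6,8] → 4·2 = 8.
|S1| = 32.
|S1 ∖ S2| = |S1| − |S1∩S2| = 32 − 8 = 24.00.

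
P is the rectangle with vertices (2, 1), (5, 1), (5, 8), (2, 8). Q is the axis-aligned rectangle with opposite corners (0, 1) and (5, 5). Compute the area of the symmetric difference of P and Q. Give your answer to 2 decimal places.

17.00

|P∩Q|: x∈[2,5], y∈[1,5] → 3·4 = 12.
|P △ Q| = |P| + |Q| − 2·|P∩Q| = 21 + 20 − 24 = 17.00.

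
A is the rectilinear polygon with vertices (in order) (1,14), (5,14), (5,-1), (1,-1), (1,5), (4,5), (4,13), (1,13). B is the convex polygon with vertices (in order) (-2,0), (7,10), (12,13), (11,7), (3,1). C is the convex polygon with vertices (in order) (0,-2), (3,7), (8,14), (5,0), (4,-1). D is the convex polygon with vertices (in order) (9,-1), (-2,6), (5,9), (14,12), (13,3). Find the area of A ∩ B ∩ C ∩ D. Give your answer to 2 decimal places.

The intersection is the polygon with vertices (2.235,4.706), (2.5,5), (4,5), (4,6.667), (5,7.778), (5,2.5), (4.311,1.984), (1.85,3.55).
By the shoelace formula its area is 9.24.

9.24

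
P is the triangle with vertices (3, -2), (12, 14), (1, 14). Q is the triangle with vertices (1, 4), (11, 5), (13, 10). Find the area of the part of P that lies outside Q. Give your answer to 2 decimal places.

|P| = 88, |P∩Q| = 8.2278.
|P ∖ Q| = |P| − |P∩Q| = 88 − 8.2278 = 79.77.

79.77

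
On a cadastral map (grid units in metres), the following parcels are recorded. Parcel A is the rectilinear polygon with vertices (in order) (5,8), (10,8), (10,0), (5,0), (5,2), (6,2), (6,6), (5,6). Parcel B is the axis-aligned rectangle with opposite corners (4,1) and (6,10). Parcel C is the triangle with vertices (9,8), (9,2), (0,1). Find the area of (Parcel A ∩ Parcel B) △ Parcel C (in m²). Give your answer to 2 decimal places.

29.22

|Parcel A ∩ Parcel B| = 3.
|(Parcel A ∩ Parcel B) ∩ Parcel C| = 0.3889.
|(Parcel A ∩ Parcel B) △ Parcel C| = 3 + 27 − 0.7778 = 29.22.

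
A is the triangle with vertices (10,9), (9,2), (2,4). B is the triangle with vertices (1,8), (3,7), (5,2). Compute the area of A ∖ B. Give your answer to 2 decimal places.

|A| = 25.5, |A∩B| = 0.8877.
|A ∖ B| = |A| − |A∩B| = 25.5 − 0.8877 = 24.61.

24.61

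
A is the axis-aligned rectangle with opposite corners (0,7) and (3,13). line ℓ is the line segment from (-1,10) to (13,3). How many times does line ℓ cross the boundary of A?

The segment meets the boundary at (3,8), (0,9.5).

2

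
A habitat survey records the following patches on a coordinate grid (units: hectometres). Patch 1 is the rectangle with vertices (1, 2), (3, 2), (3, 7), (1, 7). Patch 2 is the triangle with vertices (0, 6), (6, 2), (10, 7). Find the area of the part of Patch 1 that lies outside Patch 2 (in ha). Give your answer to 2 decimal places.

6.93

|Patch 1| = 10, |Patch 1∩Patch 2| = 3.0667.
|Patch 1 ∖ Patch 2| = |Patch 1| − |Patch 1∩Patch 2| = 10 − 3.0667 = 6.93.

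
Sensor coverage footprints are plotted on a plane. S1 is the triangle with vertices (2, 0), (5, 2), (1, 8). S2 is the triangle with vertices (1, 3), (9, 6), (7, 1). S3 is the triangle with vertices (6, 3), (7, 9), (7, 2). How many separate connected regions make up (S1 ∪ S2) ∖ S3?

1

(S1 ∪ S2) ∖ S3 is a single connected region.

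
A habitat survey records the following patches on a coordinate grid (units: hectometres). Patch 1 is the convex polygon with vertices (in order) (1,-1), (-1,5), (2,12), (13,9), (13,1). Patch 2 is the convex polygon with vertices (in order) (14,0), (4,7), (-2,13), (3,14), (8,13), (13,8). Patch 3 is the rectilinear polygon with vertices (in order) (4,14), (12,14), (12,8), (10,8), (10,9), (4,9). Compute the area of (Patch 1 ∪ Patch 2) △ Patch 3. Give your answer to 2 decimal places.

154.74

|Patch 1 ∪ Patch 2| = 168.0394.
|(Patch 1 ∪ Patch 2) ∩ Patch 3| = 27.6511.
|(Patch 1 ∪ Patch 2) △ Patch 3| = 168.0394 + 42 − 55.3023 = 154.74.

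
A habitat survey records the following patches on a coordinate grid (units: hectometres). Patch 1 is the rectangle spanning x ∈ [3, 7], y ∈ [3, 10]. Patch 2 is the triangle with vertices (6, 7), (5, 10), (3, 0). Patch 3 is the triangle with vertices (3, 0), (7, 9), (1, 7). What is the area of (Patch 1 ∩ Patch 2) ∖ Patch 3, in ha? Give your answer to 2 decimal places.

|Patch 1 ∩ Patch 2| = 6.9714.
|(Patch 1 ∩ Patch 2) ∩ Patch 3| = 6.2571.
|(Patch 1 ∩ Patch 2) ∖ Patch 3| = 6.9714 − 6.2571 = 0.71.

0.71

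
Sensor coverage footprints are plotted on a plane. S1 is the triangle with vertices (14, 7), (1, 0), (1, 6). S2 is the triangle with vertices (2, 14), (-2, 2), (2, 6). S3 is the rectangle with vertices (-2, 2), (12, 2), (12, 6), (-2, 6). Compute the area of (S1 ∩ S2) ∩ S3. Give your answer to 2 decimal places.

0.50

The region (S1 ∩ S2) ∩ S3 is the polygon with vertices (1,5), (1,6), (2,6).
By the shoelace formula its area is 0.50.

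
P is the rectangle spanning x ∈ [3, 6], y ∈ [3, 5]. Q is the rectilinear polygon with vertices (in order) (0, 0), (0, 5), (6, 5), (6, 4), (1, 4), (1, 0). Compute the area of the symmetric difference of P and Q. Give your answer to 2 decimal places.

|P| = 6, |Q| = 10, |P∩Q| = 3.
|P △ Q| = |P| + |Q| − 2·|P∩Q| = 6 + 10 − 6 = 10.00.

10.00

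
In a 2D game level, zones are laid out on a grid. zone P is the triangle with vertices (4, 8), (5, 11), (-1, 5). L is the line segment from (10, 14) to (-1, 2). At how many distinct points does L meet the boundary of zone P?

The segment lies entirely outside zone P and never meets its boundary.

0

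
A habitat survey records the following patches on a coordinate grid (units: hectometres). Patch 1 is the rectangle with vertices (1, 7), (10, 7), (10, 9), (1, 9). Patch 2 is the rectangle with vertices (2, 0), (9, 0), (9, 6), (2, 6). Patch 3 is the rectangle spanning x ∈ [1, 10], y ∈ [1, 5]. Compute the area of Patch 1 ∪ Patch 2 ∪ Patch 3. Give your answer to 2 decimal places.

68.00

By inclusion–exclusion:
Individual areas: |Patch 1| = 18, |Patch 2| = 42, |Patch 3| = 36.
|Patch 1∩Patch 2| = 0 (no overlap).
|Patch 1∩Patch 3| = 0 (no overlap).
|Patch 2∩Patch 3|: x∈[2,9], y∈[1,5] → 7·4 = 28.
|Patch 1∩Patch 2∩Patch 3| = 0.
|Patch 1 ∪ Patch 2 ∪ Patch 3| = 96 − 28 + 0 = 68.00.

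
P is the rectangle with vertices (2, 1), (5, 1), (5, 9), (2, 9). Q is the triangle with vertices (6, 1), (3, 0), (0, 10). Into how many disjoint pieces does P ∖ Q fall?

P ∖ Q splits into 2 disjoint pieces (area 12.75, area 0.8167).

2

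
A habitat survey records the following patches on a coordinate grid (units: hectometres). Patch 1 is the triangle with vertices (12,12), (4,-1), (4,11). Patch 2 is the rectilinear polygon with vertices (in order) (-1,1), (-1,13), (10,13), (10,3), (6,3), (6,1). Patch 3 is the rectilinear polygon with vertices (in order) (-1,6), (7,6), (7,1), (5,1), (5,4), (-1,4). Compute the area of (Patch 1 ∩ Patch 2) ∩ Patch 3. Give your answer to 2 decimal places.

9.28

|Patch 1 ∩ Patch 2| = 43.5962.
|(Patch 1 ∩ Patch 2) ∩ Patch 3| = 9.28.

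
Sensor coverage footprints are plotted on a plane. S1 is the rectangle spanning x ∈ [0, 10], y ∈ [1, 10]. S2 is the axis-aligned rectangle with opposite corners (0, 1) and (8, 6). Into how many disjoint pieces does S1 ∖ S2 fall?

S1 ∖ S2 is a single connected region.

1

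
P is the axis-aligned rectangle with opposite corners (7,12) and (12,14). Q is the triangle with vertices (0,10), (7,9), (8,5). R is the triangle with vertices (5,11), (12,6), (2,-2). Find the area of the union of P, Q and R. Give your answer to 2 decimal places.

By inclusion–exclusion:
Individual areas: |P| = 10, |Q| = 13.5, |R| = 53.
|P∩Q| = 0.
|P∩R| = 0.
|Q∩R| = 8.8608.
|P∩Q∩R| = 0.
|P ∪ Q ∪ R| = 76.5 − 8.8608 + 0 = 67.64.

67.64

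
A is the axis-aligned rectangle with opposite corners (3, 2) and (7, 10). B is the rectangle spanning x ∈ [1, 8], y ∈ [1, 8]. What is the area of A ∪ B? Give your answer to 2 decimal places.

By inclusion–exclusion:
Individual areas: |A| = 32, |B| = 49.
|A∩B|: x∈[3,7], y∈[2,8] → 4·6 = 24.
|A ∪ B| = 81 − 24 = 57.00.

57.00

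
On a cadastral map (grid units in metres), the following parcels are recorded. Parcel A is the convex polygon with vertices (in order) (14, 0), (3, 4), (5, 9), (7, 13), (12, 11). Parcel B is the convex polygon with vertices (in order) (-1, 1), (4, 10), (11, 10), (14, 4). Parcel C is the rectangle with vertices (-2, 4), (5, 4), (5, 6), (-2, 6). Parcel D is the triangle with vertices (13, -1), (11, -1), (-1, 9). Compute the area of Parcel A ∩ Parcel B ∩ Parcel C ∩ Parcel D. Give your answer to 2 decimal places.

The intersection is the polygon with vertices (5,4), (3.5,5.25), (3.667,5.667), (5,4.714).
By the shoelace formula its area is 0.89.

0.89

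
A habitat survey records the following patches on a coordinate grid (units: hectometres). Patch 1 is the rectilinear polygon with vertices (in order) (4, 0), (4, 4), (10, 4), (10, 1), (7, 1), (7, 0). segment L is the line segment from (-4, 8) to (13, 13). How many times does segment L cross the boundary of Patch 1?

The segment lies entirely outside Patch 1 and never meets its boundary.

0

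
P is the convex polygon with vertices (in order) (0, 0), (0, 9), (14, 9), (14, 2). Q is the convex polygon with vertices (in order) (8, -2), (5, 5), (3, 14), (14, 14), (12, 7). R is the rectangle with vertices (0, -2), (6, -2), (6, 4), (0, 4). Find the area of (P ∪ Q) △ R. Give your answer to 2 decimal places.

|P ∪ Q| = 164.9891.
|(P ∪ Q) ∩ R| = 21.4286.
|(P ∪ Q) △ R| = 164.9891 + 36 − 42.8571 = 158.13.

158.13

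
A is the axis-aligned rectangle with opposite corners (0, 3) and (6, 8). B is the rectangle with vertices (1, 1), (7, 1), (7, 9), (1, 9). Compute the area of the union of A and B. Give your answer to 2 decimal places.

By inclusion–exclusion:
Individual areas: |A| = 30, |B| = 48.
|A∩B|: x∈[1,6], y∈[3,8] → 5·5 = 25.
|A ∪ B| = 78 − 25 = 53.00.

53.00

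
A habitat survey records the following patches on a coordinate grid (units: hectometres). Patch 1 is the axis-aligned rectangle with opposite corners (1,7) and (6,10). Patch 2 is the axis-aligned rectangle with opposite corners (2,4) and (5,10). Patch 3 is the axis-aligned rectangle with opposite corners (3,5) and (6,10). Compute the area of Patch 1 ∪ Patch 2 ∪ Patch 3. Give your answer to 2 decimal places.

26.00

By inclusion–exclusion:
Individual areas: |Patch 1| = 15, |Patch 2| = 18, |Patch 3| = 15.
|Patch 1∩Patch 2|: x∈[2,5], y∈[7,10] → 3·3 = 9.
|Patch 1∩Patch 3|: x∈[3,6], y∈[7,10] → 3·3 = 9.
|Patch 2∩Patch 3|: x∈[3,5], y∈[5,10] → 2·5 = 10.
|Patch 1∩Patch 2∩Patch 3| = 6.
|Patch 1 ∪ Patch 2 ∪ Patch 3| = 48 − 28 + 6 = 26.00.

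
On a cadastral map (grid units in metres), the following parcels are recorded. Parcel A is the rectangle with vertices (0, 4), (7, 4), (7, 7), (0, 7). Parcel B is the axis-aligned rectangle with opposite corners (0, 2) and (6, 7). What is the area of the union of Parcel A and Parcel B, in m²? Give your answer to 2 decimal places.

33.00

By inclusion–exclusion:
Individual areas: |Parcel A| = 21, |Parcel B| = 30.
|Parcel A∩Parcel B|: x∈[0,6], y∈[4,7] → 6·3 = 18.
|Parcel A ∪ Parcel B| = 51 − 18 = 33.00.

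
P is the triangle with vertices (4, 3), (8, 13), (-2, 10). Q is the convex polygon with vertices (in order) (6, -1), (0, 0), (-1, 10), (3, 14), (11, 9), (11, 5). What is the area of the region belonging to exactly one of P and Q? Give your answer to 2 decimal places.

|P| = 44, |Q| = 128, |P∩Q| = 41.407.
|P △ Q| = |P| + |Q| − 2·|P∩Q| = 44 + 128 − 82.8139 = 89.19.

89.19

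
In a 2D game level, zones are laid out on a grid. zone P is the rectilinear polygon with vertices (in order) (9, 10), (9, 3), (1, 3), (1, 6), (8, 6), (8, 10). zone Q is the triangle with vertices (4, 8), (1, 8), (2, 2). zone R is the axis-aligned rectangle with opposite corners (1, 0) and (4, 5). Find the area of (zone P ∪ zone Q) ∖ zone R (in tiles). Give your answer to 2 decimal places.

27.00

|zone P ∪ zone Q| = 33.25.
|(zone P ∪ zone Q) ∩ zone R| = 6.25.
|(zone P ∪ zone Q) ∖ zone R| = 33.25 − 6.25 = 27.00.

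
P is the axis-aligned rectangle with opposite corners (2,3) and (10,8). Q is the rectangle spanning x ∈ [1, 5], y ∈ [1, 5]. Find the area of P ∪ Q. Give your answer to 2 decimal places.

By inclusion–exclusion:
Individual areas: |P| = 40, |Q| = 16.
|P∩Q|: x∈[2,5], y∈[3,5] → 3·2 = 6.
|P ∪ Q| = 56 − 6 = 50.00.

50.00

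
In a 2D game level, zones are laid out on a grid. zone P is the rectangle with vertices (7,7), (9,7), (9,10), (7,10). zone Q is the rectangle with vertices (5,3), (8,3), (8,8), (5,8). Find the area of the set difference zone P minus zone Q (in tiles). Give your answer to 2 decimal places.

|zone P∩zone Q|: x∈[7,8], y∈[7,8] → 1·1 = 1.
|zone P| = 6.
|zone P ∖ zone Q| = |zone P| − |zone P∩zone Q| = 6 − 1 = 5.00.

5.00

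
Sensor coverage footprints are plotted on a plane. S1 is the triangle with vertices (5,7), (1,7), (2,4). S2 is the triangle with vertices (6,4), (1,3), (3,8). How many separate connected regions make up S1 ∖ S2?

2

S1 ∖ S2 splits into 2 disjoint pieces (area 0.4464, area 1.7455).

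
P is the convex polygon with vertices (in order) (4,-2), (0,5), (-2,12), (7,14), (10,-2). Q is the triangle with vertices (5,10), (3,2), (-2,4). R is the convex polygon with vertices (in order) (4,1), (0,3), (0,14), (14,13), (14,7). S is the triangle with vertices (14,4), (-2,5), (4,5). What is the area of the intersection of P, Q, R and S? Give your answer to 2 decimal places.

The intersection is the polygon with vertices (3.662,4.646), (0.074,4.87), (0,5), (3.75,5).
By the shoelace formula its area is 0.89.

0.89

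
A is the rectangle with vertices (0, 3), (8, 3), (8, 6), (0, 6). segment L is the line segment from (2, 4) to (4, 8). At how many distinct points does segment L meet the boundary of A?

1

The segment meets the boundary at (3,6).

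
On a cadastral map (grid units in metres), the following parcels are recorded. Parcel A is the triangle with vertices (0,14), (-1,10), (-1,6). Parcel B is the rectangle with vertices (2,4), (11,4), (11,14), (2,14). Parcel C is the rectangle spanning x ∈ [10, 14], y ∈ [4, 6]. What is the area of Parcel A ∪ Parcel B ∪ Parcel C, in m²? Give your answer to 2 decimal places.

By inclusion–exclusion:
Individual areas: |Parcel A| = 2, |Parcel B| = 90, |Parcel C| = 8.
|Parcel A∩Parcel B| = 0.
|Parcel A∩Parcel C| = 0.
|Parcel B∩Parcel C|: x∈[10,11], y∈[4,6] → 1·2 = 2.
|Parcel A∩Parcel B∩Parcel C| = 0.
|Parcel A ∪ Parcel B ∪ Parcel C| = 100 − 2 + 0 = 98.00.

98.00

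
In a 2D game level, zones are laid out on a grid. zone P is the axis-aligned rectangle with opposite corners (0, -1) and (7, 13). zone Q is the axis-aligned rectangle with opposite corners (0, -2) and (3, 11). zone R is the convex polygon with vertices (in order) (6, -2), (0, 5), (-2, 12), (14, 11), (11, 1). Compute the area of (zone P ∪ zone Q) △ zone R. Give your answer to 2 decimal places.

97.17

|zone P ∪ zone Q| = 101.
|(zone P ∪ zone Q) ∩ zone R| = 73.1652.
|(zone P ∪ zone Q) △ zone R| = 101 + 142.5 − 146.3304 = 97.17.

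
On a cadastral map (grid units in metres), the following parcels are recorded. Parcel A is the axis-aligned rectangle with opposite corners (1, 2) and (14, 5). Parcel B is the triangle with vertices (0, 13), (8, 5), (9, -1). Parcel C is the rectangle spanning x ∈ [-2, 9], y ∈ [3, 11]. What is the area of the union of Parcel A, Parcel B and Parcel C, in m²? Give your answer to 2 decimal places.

By inclusion–exclusion:
Individual areas: |Parcel A| = 39, |Parcel B| = 20, |Parcel C| = 88.
|Parcel A∩Parcel B| = 6.4286.
|Parcel A∩Parcel C|: x∈[1,9], y∈[3,5] → 8·2 = 16.
|Parcel B∩Parcel C| = 15.4762.
|Parcel A∩Parcel B∩Parcel C| = 4.7619.
|Parcel A ∪ Parcel B ∪ Parcel C| = 147 − 37.9048 + 4.7619 = 113.86.

113.86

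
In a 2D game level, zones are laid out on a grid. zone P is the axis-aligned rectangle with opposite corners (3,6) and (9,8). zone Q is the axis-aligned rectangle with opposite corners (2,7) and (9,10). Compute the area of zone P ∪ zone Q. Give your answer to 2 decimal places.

27.00

By inclusion–exclusion:
Individual areas: |zone P| = 12, |zone Q| = 21.
|zone P∩zone Q|: x∈[3,9], y∈[7,8] → 6·1 = 6.
|zone P ∪ zone Q| = 33 − 6 = 27.00.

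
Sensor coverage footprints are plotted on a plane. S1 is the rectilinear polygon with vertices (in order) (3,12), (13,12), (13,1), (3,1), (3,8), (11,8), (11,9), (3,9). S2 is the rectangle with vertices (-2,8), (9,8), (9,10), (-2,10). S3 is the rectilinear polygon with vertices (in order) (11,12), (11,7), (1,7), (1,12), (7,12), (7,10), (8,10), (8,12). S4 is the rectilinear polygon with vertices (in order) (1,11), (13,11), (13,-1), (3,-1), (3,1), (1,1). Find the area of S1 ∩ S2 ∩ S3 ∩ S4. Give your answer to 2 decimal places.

6.00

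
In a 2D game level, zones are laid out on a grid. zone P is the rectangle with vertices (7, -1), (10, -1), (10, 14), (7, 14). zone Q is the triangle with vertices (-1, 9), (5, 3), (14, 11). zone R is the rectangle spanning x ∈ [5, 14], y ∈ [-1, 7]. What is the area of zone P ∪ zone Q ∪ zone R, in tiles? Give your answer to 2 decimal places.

By inclusion–exclusion:
Individual areas: |zone P| = 45, |zone Q| = 51, |zone R| = 72.
|zone P∩zone Q| = 12.4667.
|zone P∩zone R|: x∈[7,10], y∈[-1,7] → 3·8 = 24.
|zone Q∩zone R| = 9.
|zone P∩zone Q∩zone R| = 2.7778.
|zone P ∪ zone Q ∪ zone R| = 168 − 45.4667 + 2.7778 = 125.31.

125.31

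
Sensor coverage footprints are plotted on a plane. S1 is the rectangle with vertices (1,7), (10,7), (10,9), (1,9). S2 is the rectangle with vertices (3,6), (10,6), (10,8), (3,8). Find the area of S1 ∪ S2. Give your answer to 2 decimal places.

25.00

By inclusion–exclusion:
Individual areas: |S1| = 18, |S2| = 14.
|S1∩S2|: x∈[3,10], y∈[7,8] → 7·1 = 7.
|S1 ∪ S2| = 32 − 7 = 25.00.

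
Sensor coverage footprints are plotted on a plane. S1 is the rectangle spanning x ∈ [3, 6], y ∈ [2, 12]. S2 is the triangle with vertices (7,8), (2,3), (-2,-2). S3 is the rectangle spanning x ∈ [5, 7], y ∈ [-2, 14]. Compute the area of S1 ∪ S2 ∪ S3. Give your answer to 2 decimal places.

By inclusion–exclusion:
Individual areas: |S1| = 30, |S2| = 2.5, |S3| = 32.
|S1∩S2| = 0.8333.
|S1∩S3|: x∈[5,6], y∈[2,12] → 1·10 = 10.
|S2∩S3| = 0.2222.
|S1∩S2∩S3| = 0.1667.
|S1 ∪ S2 ∪ S3| = 64.5 − 11.0556 + 0.1667 = 53.61.

53.61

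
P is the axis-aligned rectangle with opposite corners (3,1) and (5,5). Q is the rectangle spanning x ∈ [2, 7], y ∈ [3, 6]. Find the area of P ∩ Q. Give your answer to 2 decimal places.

4.00

|P∩Q|: x∈[3,5], y∈[3,5] → 2·2 = 4.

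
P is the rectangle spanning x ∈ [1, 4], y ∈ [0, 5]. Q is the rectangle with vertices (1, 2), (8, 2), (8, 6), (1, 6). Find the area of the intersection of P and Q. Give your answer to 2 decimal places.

9.00

|P∩Q|: x∈[1,4], y∈[2,5] → 3·3 = 9.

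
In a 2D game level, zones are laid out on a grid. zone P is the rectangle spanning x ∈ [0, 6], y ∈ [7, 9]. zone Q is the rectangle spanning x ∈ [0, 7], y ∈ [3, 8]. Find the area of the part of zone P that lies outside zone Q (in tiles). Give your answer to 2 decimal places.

6.00

|zone P∩zone Q|: x∈[0,6], y∈[7,8] → 6·1 = 6.
|zone P| = 12.
|zone P ∖ zone Q| = |zone P| − |zone P∩zone Q| = 12 − 6 = 6.00.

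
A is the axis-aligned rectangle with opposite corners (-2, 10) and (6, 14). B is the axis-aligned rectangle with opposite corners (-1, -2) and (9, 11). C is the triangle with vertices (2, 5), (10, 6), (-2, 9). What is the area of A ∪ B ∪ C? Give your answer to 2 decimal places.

155.56

By inclusion–exclusion:
Individual areas: |A| = 32, |B| = 130, |C| = 18.
|A∩B|: x∈[-1,6], y∈[10,11] → 7·1 = 7.
|A∩C| = 0.
|B∩C| = 17.4375.
|A∩B∩C| = 0.
|A ∪ B ∪ C| = 180 − 24.4375 + 0 = 155.56.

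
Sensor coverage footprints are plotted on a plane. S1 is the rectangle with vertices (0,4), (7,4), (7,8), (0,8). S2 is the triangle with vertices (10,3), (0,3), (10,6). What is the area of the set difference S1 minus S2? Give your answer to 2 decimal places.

25.98

|S1| = 28, |S1∩S2| = 2.0167.
|S1 ∖ S2| = |S1| − |S1∩S2| = 28 − 2.0167 = 25.98.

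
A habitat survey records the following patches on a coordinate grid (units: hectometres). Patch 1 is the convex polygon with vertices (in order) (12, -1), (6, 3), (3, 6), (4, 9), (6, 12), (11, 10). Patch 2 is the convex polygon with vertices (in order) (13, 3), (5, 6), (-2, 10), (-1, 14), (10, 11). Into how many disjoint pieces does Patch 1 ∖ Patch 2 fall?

Patch 1 ∖ Patch 2 splits into 2 disjoint pieces (area 25.3718, area 0.7794).

2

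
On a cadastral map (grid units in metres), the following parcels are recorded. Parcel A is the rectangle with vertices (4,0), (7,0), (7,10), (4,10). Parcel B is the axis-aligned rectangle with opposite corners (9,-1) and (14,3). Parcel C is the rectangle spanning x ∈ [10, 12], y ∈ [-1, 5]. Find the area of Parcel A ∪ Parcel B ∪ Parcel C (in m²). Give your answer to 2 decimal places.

By inclusion–exclusion:
Individual areas: |Parcel A| = 30, |Parcel B| = 20, |Parcel C| = 12.
|Parcel A∩Parcel B| = 0 (no overlap).
|Parcel A∩Parcel C| = 0 (no overlap).
|Parcel B∩Parcel C|: x∈[10,12], y∈[-1,3] → 2·4 = 8.
|Parcel A∩Parcel B∩Parcel C| = 0.
|Parcel A ∪ Parcel B ∪ Parcel C| = 62 − 8 + 0 = 54.00.

54.00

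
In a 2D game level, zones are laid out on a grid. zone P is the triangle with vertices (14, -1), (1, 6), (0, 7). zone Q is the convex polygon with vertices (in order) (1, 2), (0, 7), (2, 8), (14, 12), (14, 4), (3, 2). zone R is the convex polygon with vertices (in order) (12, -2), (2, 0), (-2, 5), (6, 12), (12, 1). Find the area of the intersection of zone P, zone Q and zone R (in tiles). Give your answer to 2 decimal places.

2.24

The intersection is the polygon with vertices (0.133,6.867), (0.173,6.901), (7.362,2.793), (7.058,2.738), (1,6).
By the shoelace formula its area is 2.24.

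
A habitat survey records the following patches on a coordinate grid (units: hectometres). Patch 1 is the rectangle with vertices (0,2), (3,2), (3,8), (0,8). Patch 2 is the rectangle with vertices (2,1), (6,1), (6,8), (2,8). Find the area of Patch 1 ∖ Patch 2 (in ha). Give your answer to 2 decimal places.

|Patch 1∩Patch 2|: x∈[2,3], y∈[2,8] → 1·6 = 6.
|Patch 1| = 18.
|Patch 1 ∖ Patch 2| = |Patch 1| − |Patch 1∩Patch 2| = 18 − 6 = 12.00.

12.00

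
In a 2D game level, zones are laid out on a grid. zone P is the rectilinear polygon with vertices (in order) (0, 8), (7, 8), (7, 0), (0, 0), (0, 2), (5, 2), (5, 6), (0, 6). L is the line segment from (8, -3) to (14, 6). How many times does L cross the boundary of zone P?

0

The segment lies entirely outside zone P and never meets its boundary.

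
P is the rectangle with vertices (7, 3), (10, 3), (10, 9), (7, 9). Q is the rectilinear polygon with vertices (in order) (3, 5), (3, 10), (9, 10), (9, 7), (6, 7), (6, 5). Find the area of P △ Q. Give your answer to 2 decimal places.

|P| = 18, |Q| = 24, |P∩Q| = 4.
|P △ Q| = |P| + |Q| − 2·|P∩Q| = 18 + 24 − 8 = 34.00.

34.00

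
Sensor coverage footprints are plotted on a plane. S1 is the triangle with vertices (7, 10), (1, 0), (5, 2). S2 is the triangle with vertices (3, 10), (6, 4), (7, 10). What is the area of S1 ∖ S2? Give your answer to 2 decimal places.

|S1| = 14, |S1∩S2| = 3.3939.
|S1 ∖ S2| = |S1| − |S1∩S2| = 14 − 3.3939 = 10.61.

10.61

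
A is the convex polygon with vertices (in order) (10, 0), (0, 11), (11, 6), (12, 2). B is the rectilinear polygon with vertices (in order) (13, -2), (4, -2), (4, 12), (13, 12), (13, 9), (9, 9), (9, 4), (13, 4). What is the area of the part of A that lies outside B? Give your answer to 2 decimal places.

10.57

|A| = 40.5, |A∩B| = 29.9273.
|A ∖ B| = |A| − |A∩B| = 40.5 − 29.9273 = 10.57.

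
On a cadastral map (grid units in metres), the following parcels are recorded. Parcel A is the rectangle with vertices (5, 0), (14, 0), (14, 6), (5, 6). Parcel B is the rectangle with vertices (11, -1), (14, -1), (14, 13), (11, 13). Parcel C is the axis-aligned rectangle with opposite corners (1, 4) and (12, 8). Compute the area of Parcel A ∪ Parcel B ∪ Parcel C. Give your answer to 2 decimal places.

106.00

By inclusion–exclusion:
Individual areas: |Parcel A| = 54, |Parcel B| = 42, |Parcel C| = 44.
|Parcel A∩Parcel B|: x∈[11,14], y∈[0,6] → 3·6 = 18.
|Parcel A∩Parcel C|: x∈[5,12], y∈[4,6] → 7·2 = 14.
|Parcel B∩Parcel C|: x∈[11,12], y∈[4,8] → 1·4 = 4.
|Parcel A∩Parcel B∩Parcel C| = 2.
|Parcel A ∪ Parcel B ∪ Parcel C| = 140 − 36 + 2 = 106.00.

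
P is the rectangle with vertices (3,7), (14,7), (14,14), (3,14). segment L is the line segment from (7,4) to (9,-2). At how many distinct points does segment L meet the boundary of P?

The segment lies entirely outside P and never meets its boundary.

0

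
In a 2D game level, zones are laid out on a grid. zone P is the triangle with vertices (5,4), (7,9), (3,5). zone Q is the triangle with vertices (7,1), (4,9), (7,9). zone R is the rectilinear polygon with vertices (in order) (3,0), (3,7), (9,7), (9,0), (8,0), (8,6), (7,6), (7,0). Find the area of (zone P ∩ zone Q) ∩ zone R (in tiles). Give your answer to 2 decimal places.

The region (zone P ∩ zone Q) ∩ zone R is the polygon with vertices (4.818,6.818), (5,7), (6.2,7), (5.452,5.129).
By the shoelace formula its area is 1.33.

1.33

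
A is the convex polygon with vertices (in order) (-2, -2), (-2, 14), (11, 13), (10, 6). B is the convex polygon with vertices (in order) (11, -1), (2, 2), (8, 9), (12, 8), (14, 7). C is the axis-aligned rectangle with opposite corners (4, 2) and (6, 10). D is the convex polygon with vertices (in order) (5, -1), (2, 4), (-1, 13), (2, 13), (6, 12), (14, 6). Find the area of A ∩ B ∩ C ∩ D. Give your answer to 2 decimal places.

5.67

The intersection is the polygon with vertices (4,4.333), (6,6.667), (6,3.333), (4,2).
By the shoelace formula its area is 5.67.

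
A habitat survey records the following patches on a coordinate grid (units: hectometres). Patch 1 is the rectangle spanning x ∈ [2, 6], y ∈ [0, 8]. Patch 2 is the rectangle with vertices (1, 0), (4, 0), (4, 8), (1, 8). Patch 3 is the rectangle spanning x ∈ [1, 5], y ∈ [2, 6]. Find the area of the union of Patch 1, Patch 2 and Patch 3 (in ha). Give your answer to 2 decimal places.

40.00

By inclusion–exclusion:
Individual areas: |Patch 1| = 32, |Patch 2| = 24, |Patch 3| = 16.
|Patch 1∩Patch 2|: x∈[2,4], y∈[0,8] → 2·8 = 16.
|Patch 1∩Patch 3|: x∈[2,5], y∈[2,6] → 3·4 = 12.
|Patch 2∩Patch 3|: x∈[1,4], y∈[2,6] → 3·4 = 12.
|Patch 1∩Patch 2∩Patch 3| = 8.
|Patch 1 ∪ Patch 2 ∪ Patch 3| = 72 − 40 + 8 = 40.00.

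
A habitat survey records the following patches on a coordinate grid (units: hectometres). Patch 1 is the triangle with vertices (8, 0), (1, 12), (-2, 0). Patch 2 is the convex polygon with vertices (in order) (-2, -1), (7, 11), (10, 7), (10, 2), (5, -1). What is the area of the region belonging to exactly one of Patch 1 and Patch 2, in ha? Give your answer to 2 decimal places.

73.12

|Patch 1| = 60, |Patch 2| = 76.5, |Patch 1∩Patch 2| = 31.6909.
|Patch 1 △ Patch 2| = |Patch 1| + |Patch 2| − 2·|Patch 1∩Patch 2| = 60 + 76.5 − 63.3818 = 73.12.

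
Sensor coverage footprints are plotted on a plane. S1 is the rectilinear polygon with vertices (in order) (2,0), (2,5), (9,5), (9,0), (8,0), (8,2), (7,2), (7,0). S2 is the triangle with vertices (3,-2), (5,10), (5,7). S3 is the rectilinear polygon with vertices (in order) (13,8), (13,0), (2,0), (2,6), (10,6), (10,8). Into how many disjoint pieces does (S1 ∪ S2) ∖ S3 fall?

2

(S1 ∪ S2) ∖ S3 splits into 2 disjoint pieces (area 1.2222, area 0.1111).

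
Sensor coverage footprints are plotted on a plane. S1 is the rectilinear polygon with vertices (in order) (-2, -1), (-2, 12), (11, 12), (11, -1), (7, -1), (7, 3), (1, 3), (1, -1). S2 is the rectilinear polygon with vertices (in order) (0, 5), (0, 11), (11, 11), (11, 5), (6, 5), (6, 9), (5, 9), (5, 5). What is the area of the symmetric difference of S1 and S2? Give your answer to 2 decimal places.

83.00

|S1| = 145, |S2| = 62, |S1∩S2| = 62.
|S1 △ S2| = |S1| + |S2| − 2·|S1∩S2| = 145 + 62 − 124 = 83.00.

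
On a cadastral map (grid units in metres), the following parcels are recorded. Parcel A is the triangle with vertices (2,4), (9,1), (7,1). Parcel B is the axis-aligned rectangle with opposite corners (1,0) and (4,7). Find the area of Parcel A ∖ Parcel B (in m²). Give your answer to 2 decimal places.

|Parcel A| = 3, |Parcel A∩Parcel B| = 0.3429.
|Parcel A ∖ Parcel B| = |Parcel A| − |Parcel A∩Parcel B| = 3 − 0.3429 = 2.66.

2.66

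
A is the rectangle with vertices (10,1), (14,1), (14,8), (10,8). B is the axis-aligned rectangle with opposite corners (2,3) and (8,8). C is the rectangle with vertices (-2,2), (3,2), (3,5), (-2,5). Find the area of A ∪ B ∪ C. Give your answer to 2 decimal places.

71.00

By inclusion–exclusion:
Individual areas: |A| = 28, |B| = 30, |C| = 15.
|A∩B| = 0 (no overlap).
|A∩C| = 0 (no overlap).
|B∩C|: x∈[2,3], y∈[3,5] → 1·2 = 2.
|A∩B∩C| = 0.
|A ∪ B ∪ C| = 73 − 2 + 0 = 71.00.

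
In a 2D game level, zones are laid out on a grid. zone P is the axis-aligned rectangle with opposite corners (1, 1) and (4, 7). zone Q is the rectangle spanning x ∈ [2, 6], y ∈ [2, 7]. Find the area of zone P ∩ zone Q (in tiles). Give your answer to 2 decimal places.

10.00

|zone P∩zone Q|: x∈[2,4], y∈[2,7] → 2·5 = 10.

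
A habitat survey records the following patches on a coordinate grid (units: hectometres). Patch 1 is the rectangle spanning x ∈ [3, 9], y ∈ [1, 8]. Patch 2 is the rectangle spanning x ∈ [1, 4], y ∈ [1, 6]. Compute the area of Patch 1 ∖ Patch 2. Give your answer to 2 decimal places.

37.00

|Patch 1∩Patch 2|: x∈[3,4], y∈[1,6] → 1·5 = 5.
|Patch 1| = 42.
|Patch 1 ∖ Patch 2| = |Patch 1| − |Patch 1∩Patch 2| = 42 − 5 = 37.00.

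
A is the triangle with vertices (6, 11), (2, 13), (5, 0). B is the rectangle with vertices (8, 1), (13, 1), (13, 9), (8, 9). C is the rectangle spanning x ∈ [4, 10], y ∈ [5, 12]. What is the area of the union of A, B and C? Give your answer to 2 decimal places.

By inclusion–exclusion:
Individual areas: |A| = 23, |B| = 40, |C| = 42.
|A∩B| = 0.
|A∩C| = 11.3636.
|B∩C|: x∈[8,10], y∈[5,9] → 2·4 = 8.
|A∩B∩C| = 0.
|A ∪ B ∪ C| = 105 − 19.3636 + 0 = 85.64.

85.64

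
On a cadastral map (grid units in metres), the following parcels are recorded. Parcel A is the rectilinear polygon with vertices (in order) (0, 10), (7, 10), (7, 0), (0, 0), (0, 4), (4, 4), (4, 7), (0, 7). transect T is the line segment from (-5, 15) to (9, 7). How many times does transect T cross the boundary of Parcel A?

The segment meets the boundary at (7,8.143), (3.75,10).

2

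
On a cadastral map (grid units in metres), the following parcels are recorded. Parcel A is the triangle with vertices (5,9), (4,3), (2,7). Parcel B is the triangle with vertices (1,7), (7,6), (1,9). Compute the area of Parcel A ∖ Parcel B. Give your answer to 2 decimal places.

|Parcel A| = 8, |Parcel A∩Parcel B| = 2.2593.
|Parcel A ∖ Parcel B| = |Parcel A| − |Parcel A∩Parcel B| = 8 − 2.2593 = 5.74.

5.74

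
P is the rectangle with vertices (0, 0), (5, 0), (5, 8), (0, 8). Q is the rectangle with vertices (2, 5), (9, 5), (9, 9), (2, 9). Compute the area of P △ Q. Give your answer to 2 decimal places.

|P∩Q|: x∈[2,5], y∈[5,8] → 3·3 = 9.
|P △ Q| = |P| + |Q| − 2·|P∩Q| = 40 + 28 − 18 = 50.00.

50.00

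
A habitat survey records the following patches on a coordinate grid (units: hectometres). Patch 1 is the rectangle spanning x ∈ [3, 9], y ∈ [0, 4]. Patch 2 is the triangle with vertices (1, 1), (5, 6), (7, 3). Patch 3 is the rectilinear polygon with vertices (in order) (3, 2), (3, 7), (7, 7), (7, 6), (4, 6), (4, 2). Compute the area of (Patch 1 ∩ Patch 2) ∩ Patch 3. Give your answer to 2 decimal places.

1.90

The region (Patch 1 ∩ Patch 2) ∩ Patch 3 is the polygon with vertices (3,3.5), (3.4,4), (4,4), (4,2), (3,2).
By the shoelace formula its area is 1.90.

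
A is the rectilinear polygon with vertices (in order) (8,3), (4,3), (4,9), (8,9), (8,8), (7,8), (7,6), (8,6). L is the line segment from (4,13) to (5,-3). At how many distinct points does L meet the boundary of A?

2

The segment meets the boundary at (4.25,9), (4.625,3).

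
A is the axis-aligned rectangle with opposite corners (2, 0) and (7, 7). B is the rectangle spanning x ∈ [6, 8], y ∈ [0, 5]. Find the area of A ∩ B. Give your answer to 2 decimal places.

5.00

|A∩B|: x∈[6,7], y∈[0,5] → 1·5 = 5.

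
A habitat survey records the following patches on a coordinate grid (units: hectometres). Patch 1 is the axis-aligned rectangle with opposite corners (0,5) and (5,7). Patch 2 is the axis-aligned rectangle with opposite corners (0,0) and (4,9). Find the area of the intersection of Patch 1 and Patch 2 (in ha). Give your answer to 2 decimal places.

8.00

|Patch 1∩Patch 2|: x∈[0,4], y∈[5,7] → 4·2 = 8.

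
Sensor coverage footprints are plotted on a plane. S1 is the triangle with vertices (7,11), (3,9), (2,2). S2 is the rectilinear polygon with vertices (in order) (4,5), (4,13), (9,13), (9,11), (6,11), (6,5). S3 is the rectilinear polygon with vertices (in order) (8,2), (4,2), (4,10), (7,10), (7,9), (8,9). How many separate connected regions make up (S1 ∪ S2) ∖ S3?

2

(S1 ∪ S2) ∖ S3 splits into 2 disjoint pieces (area 7.15, area 12.4722).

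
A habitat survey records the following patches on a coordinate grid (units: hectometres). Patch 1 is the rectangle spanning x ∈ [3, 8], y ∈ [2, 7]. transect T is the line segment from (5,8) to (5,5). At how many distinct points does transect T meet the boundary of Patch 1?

The segment meets the boundary at (5,7).

1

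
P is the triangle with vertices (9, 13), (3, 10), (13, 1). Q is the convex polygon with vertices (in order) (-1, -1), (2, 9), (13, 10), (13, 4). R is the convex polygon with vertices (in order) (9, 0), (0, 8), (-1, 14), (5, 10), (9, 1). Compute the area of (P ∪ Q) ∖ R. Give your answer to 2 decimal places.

|P ∪ Q| = 111.9705.
|(P ∪ Q) ∩ R| = 28.1561.
|(P ∪ Q) ∖ R| = 111.9705 − 28.1561 = 83.81.

83.81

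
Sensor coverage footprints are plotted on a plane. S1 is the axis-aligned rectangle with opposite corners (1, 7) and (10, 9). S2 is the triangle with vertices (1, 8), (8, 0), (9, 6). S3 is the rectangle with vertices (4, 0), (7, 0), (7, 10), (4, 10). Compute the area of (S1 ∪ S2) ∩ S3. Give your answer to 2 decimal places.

17.93

The region (S1 ∪ S2) ∩ S3 is the polygon with vertices (7,9), (7,7), (5,7), (7,6.5), (7,1.143), (4,4.571), (4,9).
By the shoelace formula its area is 17.93.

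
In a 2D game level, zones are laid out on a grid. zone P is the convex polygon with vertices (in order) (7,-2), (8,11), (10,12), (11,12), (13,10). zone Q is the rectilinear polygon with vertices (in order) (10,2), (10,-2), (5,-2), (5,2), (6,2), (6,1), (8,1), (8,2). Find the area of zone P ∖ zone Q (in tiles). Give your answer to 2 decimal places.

34.85

|zone P| = 37.5, |zone P∩zone Q| = 2.6538.
|zone P ∖ zone Q| = |zone P| − |zone P∩zone Q| = 37.5 − 2.6538 = 34.85.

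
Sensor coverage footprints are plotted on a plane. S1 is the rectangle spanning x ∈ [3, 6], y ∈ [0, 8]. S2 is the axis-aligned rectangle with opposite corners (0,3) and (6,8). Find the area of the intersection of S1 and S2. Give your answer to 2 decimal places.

15.00

|S1∩S2|: x∈[3,6], y∈[3,8] → 3·5 = 15.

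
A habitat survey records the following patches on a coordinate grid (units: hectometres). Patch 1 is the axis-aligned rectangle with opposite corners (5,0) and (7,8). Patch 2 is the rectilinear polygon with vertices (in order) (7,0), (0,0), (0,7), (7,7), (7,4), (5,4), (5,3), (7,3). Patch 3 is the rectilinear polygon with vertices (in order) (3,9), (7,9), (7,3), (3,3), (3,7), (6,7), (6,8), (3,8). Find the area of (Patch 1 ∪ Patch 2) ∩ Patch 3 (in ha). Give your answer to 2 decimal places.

17.00

|Patch 1 ∪ Patch 2| = 51.
|(Patch 1 ∪ Patch 2) ∩ Patch 3| = 17.00.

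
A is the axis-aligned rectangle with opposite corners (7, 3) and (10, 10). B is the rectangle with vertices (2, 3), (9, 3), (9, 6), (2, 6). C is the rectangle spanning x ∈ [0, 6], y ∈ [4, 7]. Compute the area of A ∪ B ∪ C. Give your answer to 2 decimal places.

By inclusion–exclusion:
Individual areas: |A| = 21, |B| = 21, |C| = 18.
|A∩B|: x∈[7,9], y∈[3,6] → 2·3 = 6.
|A∩C| = 0 (no overlap).
|B∩C|: x∈[2,6], y∈[4,6] → 4·2 = 8.
|A∩B∩C| = 0.
|A ∪ B ∪ C| = 60 − 14 + 0 = 46.00.

46.00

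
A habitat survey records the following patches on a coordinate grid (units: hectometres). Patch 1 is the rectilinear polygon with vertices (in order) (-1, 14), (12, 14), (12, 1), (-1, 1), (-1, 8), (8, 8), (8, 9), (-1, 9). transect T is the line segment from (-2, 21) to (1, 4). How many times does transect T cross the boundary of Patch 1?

3

The segment meets the boundary at (0.118,9), (0.294,8), (-0.765,14).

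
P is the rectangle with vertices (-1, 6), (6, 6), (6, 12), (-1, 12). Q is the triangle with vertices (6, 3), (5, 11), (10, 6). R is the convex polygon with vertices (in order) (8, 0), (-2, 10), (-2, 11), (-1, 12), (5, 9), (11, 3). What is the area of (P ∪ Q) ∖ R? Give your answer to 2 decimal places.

|P ∪ Q| = 56.5625.
|(P ∪ Q) ∩ R| = 32.7054.
|(P ∪ Q) ∖ R| = 56.5625 − 32.7054 = 23.86.

23.86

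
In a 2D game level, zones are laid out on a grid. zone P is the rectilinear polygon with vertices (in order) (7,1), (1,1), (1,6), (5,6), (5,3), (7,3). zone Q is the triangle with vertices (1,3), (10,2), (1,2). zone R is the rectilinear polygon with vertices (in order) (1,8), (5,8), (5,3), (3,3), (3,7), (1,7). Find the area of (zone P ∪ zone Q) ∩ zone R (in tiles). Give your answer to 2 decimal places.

The region (zone P ∪ zone Q) ∩ zone R is the polygon with vertices (5,6), (5,3), (3,3), (3,6).
By the shoelace formula its area is 6.00.

6.00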